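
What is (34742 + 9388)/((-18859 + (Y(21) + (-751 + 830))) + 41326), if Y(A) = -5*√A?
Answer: 994954980/508321591 + 220650*√21/508321591 ≈ 1.9593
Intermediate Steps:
(34742 + 9388)/((-18859 + (Y(21) + (-751 + 830))) + 41326) = (34742 + 9388)/((-18859 + (-5*√21 + (-751 + 830))) + 41326) = 44130/((-18859 + (-5*√21 + 79)) + 41326) = 44130/((-18859 + (79 - 5*√21)) + 41326) = 44130/((-18780 - 5*√21) + 41326) = 44130/(22546 - 5*√21)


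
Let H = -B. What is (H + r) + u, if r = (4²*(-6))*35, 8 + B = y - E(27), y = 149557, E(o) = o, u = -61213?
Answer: -214095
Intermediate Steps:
B = 149522 (B = -8 + (149557 - 1*27) = -8 + (149557 - 27) = -8 + 149530 = 149522)
H = -149522 (H = -1*149522 = -149522)
r = -3360 (r = (16*(-6))*35 = -96*35 = -3360)
(H + r) + u = (-149522 - 3360) - 61213 = -152882 - 61213 = -214095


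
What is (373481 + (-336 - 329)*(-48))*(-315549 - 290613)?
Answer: -245738680962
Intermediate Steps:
(373481 + (-336 - 329)*(-48))*(-315549 - 290613) = (373481 - 665*(-48))*(-606162) = (373481 + 31920)*(-606162) = 405401*(-606162) = -245738680962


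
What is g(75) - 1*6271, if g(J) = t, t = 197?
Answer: -6074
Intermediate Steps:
g(J) = 197
g(75) - 1*6271 = 197 - 1*6271 = 197 - 6271 = -6074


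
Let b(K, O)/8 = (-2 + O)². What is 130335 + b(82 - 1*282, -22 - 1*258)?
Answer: 766527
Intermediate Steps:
b(K, O) = 8*(-2 + O)²
130335 + b(82 - 1*282, -22 - 1*258) = 130335 + 8*(-2 + (-22 - 1*258))² = 130335 + 8*(-2 + (-22 - 258))² = 130335 + 8*(-2 - 280)² = 130335 + 8*(-282)² = 130335 + 8*79524 = 130335 + 636192 = 766527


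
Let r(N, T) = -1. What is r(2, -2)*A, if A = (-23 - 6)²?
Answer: -841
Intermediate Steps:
A = 841 (A = (-29)² = 841)
r(2, -2)*A = -1*841 = -841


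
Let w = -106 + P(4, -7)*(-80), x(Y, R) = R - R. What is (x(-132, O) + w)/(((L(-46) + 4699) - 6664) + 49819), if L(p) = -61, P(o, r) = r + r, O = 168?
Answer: 338/15931 ≈ 0.021216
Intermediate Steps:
P(o, r) = 2*r
x(Y, R) = 0
w = 1014 (w = -106 + (2*(-7))*(-80) = -106 - 14*(-80) = -106 + 1120 = 1014)
(x(-132, O) + w)/(((L(-46) + 4699) - 6664) + 49819) = (0 + 1014)/(((-61 + 4699) - 6664) + 49819) = 1014/((4638 - 6664) + 49819) = 1014/(-2026 + 49819) = 1014/47793 = 1014*(1/47793) = 338/15931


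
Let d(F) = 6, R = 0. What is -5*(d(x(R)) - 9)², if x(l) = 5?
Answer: -45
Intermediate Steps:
-5*(d(x(R)) - 9)² = -5*(6 - 9)² = -5*(-3)² = -5*9 = -45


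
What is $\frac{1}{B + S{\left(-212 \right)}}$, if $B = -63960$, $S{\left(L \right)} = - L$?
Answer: $- \frac{1}{63748} \approx -1.5687 \cdot 10^{-5}$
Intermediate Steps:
$\frac{1}{B + S{\left(-212 \right)}} = \frac{1}{-63960 - -212} = \frac{1}{-63960 + 212} = \frac{1}{-63748} = - \frac{1}{63748}$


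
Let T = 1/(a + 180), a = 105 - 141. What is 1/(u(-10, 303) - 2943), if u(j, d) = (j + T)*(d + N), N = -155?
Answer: -36/159191 ≈ -0.00022614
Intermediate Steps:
a = -36
T = 1/144 (T = 1/(-36 + 180) = 1/144 ≈ 0.0069444)
u(j, d) = (-155 + d)*(1/144 + j) (u(j, d) = (j + 1/144)*(d - 155) = (1/144 + j)*(-155 + d) = (-155 + d)*(1/144 + j))
1/(u(-10, 303) - 2943) = 1/((-155/144 - 155*(-10) + (1/144)*303 + 303*(-10)) - 2943) = 1/((-155/144 + 1550 + 101/48 - 3030) - 2943) = 1/(-53243/36 - 2943) = 1/(-159191/36) = -36/159191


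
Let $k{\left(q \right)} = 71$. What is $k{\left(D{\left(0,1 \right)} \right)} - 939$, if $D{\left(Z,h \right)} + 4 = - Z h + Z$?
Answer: $-868$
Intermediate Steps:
$D{\left(Z,h \right)} = -4 + Z - Z h$ ($D{\left(Z,h \right)} = -4 + \left(- Z h + Z\right) = -4 - \left(- Z + Z h\right) = -4 + Z - Z h$)
$k{\left(D{\left(0,1 \right)} \right)} - 939 = 71 - 939 = -868$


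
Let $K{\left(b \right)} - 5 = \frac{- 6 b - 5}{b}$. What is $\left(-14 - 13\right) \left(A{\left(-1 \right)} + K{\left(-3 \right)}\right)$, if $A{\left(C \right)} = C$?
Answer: $9$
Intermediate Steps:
$K{\left(b \right)} = 5 + \frac{-5 - 6 b}{b}$ ($K{\left(b \right)} = 5 + \frac{- 6 b - 5}{b} = 5 + \frac{-5 - 6 b}{b}$)
$\left(-14 - 13\right) \left(A{\left(-1 \right)} + K{\left(-3 \right)}\right) = \left(-14 - 13\right) \left(-1 + \frac{-5 - -3}{-3}\right) = - 27 \left(-1 - \frac{-5 + 3}{3}\right) = - 27 \left(-1 - - \frac{2}{3}\right) = - 27 \left(-1 + \frac{2}{3}\right) = \left(-27\right) \left(- \frac{1}{3}\right) = 9$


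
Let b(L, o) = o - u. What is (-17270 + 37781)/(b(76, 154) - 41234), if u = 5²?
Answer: -20511/41105 ≈ -0.49899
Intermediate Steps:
u = 25
b(L, o) = -25 + o (b(L, o) = o - 1*25 = o - 25 = -25 + o)
(-17270 + 37781)/(b(76, 154) - 41234) = (-17270 + 37781)/((-25 + 154) - 41234) = 20511/(129 - 41234) = 20511/(-41105) = 20511*(-1/41105) = -20511/41105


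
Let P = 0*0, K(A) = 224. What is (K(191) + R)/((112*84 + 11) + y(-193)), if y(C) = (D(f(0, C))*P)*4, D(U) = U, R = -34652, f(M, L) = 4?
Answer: -34428/9419 ≈ -3.6552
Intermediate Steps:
P = 0
y(C) = 0 (y(C) = (4*0)*4 = 0*4 = 0)
(K(191) + R)/((112*84 + 11) + y(-193)) = (224 - 34652)/((112*84 + 11) + 0) = -34428/((9408 + 11) + 0) = -34428/(9419 + 0) = -34428/9419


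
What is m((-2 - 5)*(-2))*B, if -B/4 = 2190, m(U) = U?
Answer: -122640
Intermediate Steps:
B = -8760 (B = -4*2190 = -8760)
m((-2 - 5)*(-2))*B = ((-2 - 5)*(-2))*(-8760) = -7*(-2)*(-8760) = 14*(-8760) = -122640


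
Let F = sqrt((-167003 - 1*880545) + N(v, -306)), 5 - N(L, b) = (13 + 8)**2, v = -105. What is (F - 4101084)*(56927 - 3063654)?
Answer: 12330839992068 - 12026908*I*sqrt(65499) ≈ 1.2331e+13 - 3.078e+9*I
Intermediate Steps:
N(L, b) = -436 (N(L, b) = 5 - (13 + 8)**2 = 5 - 1*21**2 = 5 - 1*441 = 5 - 441 = -436)
F = 4*I*sqrt(65499) (F = sqrt((-167003 - 1*880545) - 436) = sqrt((-167003 - 880545) - 436) = sqrt(-1047548 - 436) = sqrt(-1047984) = 4*I*sqrt(65499) ≈ 1023.7*I)
(F - 4101084)*(56927 - 3063654) = (4*I*sqrt(65499) - 4101084)*(56927 - 3063654) = (-4101084 + 4*I*sqrt(65499))*(-3006727) = 12330839992068 - 12026908*I*sqrt(65499)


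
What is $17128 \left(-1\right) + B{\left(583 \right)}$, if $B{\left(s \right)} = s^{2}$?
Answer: $322761$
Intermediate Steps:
$17128 \left(-1\right) + B{\left(583 \right)} = 17128 \left(-1\right) + 583^{2} = -17128 + 339889 = 322761$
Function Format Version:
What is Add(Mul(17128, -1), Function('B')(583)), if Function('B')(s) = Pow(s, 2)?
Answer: 322761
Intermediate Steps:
Add(Mul(17128, -1), Function('B')(583)) = Add(Mul(17128, -1), Pow(583, 2)) = Add(-17128, 339889) = 322761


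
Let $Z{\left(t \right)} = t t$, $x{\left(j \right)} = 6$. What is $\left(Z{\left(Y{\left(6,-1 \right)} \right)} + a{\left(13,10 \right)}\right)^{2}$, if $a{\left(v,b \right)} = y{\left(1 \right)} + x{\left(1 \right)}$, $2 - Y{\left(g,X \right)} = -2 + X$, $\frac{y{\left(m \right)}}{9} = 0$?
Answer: $961$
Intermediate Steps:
$y{\left(m \right)} = 0$ ($y{\left(m \right)} = 9 \cdot 0 = 0$)
$Y{\left(g,X \right)} = 4 - X$ ($Y{\left(g,X \right)} = 2 - \left(-2 + X\right) = 4 - X$)
$Z{\left(t \right)} = t^{2}$
$a{\left(v,b \right)} = 6$ ($a{\left(v,b \right)} = 0 + 6 = 6$)
$\left(Z{\left(Y{\left(6,-1 \right)} \right)} + a{\left(13,10 \right)}\right)^{2} = \left(\left(4 - -1\right)^{2} + 6\right)^{2} = \left(\left(4 + 1\right)^{2} + 6\right)^{2} = \left(5^{2} + 6\right)^{2} = \left(25 + 6\right)^{2} = 31^{2} = 961$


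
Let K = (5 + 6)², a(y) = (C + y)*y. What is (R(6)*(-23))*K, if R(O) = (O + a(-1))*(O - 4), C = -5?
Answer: -66792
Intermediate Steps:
a(y) = y*(-5 + y) (a(y) = (-5 + y)*y = y*(-5 + y))
R(O) = (-4 + O)*(6 + O) (R(O) = (O - (-5 - 1))*(O - 4) = (O - 1*(-6))*(-4 + O) = (O + 6)*(-4 + O) = (6 + O)*(-4 + O) = (-4 + O)*(6 + O))
K = 121 (K = 11² = 121)
(R(6)*(-23))*K = ((-24 + 6² + 2*6)*(-23))*121 = ((-24 + 36 + 12)*(-23))*121 = (24*(-23))*121 = -552*121 = -66792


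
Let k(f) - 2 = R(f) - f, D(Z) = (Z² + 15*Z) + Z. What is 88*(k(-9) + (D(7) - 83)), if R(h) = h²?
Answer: 14960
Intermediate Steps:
D(Z) = Z² + 16*Z
k(f) = 2 + f² - f (k(f) = 2 + (f² - f) = 2 + f² - f)
88*(k(-9) + (D(7) - 83)) = 88*((2 + (-9)² - 1*(-9)) + (7*(16 + 7) - 83)) = 88*((2 + 81 + 9) + (7*23 - 83)) = 88*(92 + (161 - 83)) = 88*(92 + 78) = 88*170 = 14960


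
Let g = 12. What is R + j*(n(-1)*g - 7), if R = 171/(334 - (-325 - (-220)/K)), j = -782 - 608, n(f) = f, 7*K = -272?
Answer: 1193664398/45197 ≈ 26410.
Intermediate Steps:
K = -272/7 (K = (1/7)*(-272) = -272/7 ≈ -38.857)
j = -1390
R = 11628/45197 (R = 171/(334 - (-325 - (-220)/(-272/7))) = 171/(334 - (-325 - (-220)*(-7)/272)) = 171/(334 - (-325 - 1*385/68)) = 171/(334 - (-325 - 385/68)) = 171/(334 - 1*(-22485/68)) = 171/(334 + 22485/68) = 171/(45197/68) = 171*(68/45197) = 11628/45197 ≈ 0.25727)
R + j*(n(-1)*g - 7) = 11628/45197 - 1390*(-1*12 - 7) = 11628/45197 - 1390*(-12 - 7) = 11628/45197 - 1390*(-19) = 11628/45197 + 26410 = 1193664398/45197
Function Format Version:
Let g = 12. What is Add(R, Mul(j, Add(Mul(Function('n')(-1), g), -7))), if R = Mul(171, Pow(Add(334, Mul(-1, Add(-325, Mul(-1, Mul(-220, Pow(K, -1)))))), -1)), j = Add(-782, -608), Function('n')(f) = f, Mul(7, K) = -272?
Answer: Rational(1193664398, 45197) ≈ 26410.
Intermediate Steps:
K = Rational(-272, 7) (K = Mul(Rational(1, 7), -272) = Rational(-272, 7) ≈ -38.857)
j = -1390
R = Rational(11628, 45197) (R = Mul(171, Pow(Add(334, Mul(-1, Add(-325, Mul(-1, Mul(-220, Pow(Rational(-272, 7), -1)))))), -1)) = Mul(171, Pow(Add(334, Mul(-1, Add(-325, Mul(-1, Mul(-220, Rational(-7, 272)))))), -1)) = Mul(171, Pow(Add(334, Mul(-1, Add(-325, Mul(-1, Rational(385, 68))))), -1)) = Mul(171, Pow(Add(334, Mul(-1, Add(-325, Rational(-385, 68)))), -1)) = Mul(171, Pow(Add(334, Mul(-1, Rational(-22485, 68))), -1)) = Mul(171, Pow(Add(334, Rational(22485, 68)), -1)) = Mul(171, Pow(Rational(45197, 68), -1)) = Mul(171, Rational(68, 45197)) = Rational(11628, 45197) ≈ 0.25727)
Add(R, Mul(j, Add(Mul(Function('n')(-1), g), -7))) = Add(Rational(11628, 45197), Mul(-1390, Add(Mul(-1, 12), -7))) = Add(Rational(11628, 45197), Mul(-1390, Add(-12, -7))) = Add(Rational(11628, 45197), Mul(-1390, -19)) = Add(Rational(11628, 45197), 26410) = Rational(1193664398, 45197)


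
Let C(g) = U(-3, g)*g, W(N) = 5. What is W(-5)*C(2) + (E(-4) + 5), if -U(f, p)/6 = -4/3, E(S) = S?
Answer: 81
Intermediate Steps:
U(f, p) = 8 (U(f, p) = -(-24)/3 = -6*(-4/3) = 8)
C(g) = 8*g
W(-5)*C(2) + (E(-4) + 5) = 5*(8*2) + (-4 + 5) = 5*16 + 1 = 80 + 1 = 81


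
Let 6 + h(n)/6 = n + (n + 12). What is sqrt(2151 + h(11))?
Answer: sqrt(2319) ≈ 48.156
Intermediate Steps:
h(n) = 36 + 12*n (h(n) = -36 + 6*(n + (n + 12)) = -36 + 6*(n + (12 + n)) = -36 + 6*(12 + 2*n) = -36 + (72 + 12*n) = 36 + 12*n)
sqrt(2151 + h(11)) = sqrt(2151 + (36 + 12*11)) = sqrt(2151 + (36 + 132)) = sqrt(2151 + 168) = sqrt(2319)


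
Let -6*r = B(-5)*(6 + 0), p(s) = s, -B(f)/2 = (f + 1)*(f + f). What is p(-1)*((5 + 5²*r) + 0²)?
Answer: -2005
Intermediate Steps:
B(f) = -4*f*(1 + f) (B(f) = -2*(f + 1)*(f + f) = -2*(1 + f)*2*f = -4*f*(1 + f))
r = 80 (r = -(-4*(-5)*(1 - 5))*(6 + 0)/6 = -(-4*(-5)*(-4))*6/6 = -(-40)*6/3 = -⅙*(-480) = 80)
p(-1)*((5 + 5²*r) + 0²) = -((5 + 5²*80) + 0²) = -((5 + 25*80) + 0) = -((5 + 2000) + 0) = -(2005 + 0) = -1*2005 = -2005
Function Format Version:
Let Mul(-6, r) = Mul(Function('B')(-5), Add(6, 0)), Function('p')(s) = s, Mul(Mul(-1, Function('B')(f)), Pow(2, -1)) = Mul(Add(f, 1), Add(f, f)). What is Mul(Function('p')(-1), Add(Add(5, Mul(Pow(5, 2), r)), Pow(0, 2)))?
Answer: -2005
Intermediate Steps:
Function('B')(f) = Mul(-4, f, Add(1, f)) (Function('B')(f) = Mul(-2, Mul(Add(f, 1), Add(f, f))) = Mul(-2, Mul(Add(1, f), Mul(2, f))) = Mul(-2, Mul(2, f, Add(1, f))) = Mul(-4, f, Add(1, f)))
r = 80 (r = Mul(Rational(-1, 6), Mul(Mul(-4, -5, Add(1, -5)), Add(6, 0))) = Mul(Rational(-1, 6), Mul(Mul(-4, -5, -4), 6)) = Mul(Rational(-1, 6), Mul(-80, 6)) = Mul(Rational(-1, 6), -480) = 80)
Mul(Function('p')(-1), Add(Add(5, Mul(Pow(5, 2), r)), Pow(0, 2))) = Mul(-1, Add(Add(5, Mul(Pow(5, 2), 80)), Pow(0, 2))) = Mul(-1, Add(Add(5, Mul(25, 80)), 0)) = Mul(-1, Add(Add(5, 2000), 0)) = Mul(-1, Add(2005, 0)) = Mul(-1, 2005) = -2005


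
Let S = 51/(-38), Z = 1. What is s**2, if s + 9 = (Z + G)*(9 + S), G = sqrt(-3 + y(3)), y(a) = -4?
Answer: -295083/722 - 14841*I*sqrt(7)/722 ≈ -408.7 - 54.384*I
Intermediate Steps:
S = -51/38 (S = 51*(-1/38) = -51/38 ≈ -1.3421)
G = I*sqrt(7) (G = sqrt(-3 - 4) = sqrt(-7) = I*sqrt(7) ≈ 2.6458*I)
s = -51/38 + 291*I*sqrt(7)/38 (s = -9 + (1 + I*sqrt(7))*(9 - 51/38) = -9 + (1 + I*sqrt(7))*(291/38) = -9 + (291/38 + 291*I*sqrt(7)/38) = -51/38 + 291*I*sqrt(7)/38 ≈ -1.3421 + 20.261*I)
s**2 = (-51/38 + 291*I*sqrt(7)/38)**2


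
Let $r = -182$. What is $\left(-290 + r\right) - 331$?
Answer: $-803$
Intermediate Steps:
$\left(-290 + r\right) - 331 = \left(-290 - 182\right) - 331 = -472 - 331 = -803$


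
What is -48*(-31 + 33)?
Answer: -96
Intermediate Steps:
-48*(-31 + 33) = -48*2 = -96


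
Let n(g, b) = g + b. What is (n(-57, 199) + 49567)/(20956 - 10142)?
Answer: 49709/10814 ≈ 4.5967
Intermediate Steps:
n(g, b) = b + g
(n(-57, 199) + 49567)/(20956 - 10142) = ((199 - 57) + 49567)/(20956 - 10142) = (142 + 49567)/10814 = 49709*(1/10814) = 49709/10814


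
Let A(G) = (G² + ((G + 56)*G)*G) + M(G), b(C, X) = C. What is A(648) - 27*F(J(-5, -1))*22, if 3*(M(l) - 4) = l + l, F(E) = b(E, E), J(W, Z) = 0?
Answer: 296032756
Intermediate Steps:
F(E) = E
M(l) = 4 + 2*l/3 (M(l) = 4 + (l + l)/3 = 4 + (2*l)/3 = 4 + 2*l/3)
A(G) = 4 + G² + 2*G/3 + G²*(56 + G) (A(G) = (G² + ((G + 56)*G)*G) + (4 + 2*G/3) = (G² + ((56 + G)*G)*G) + (4 + 2*G/3) = (G² + (G*(56 + G))*G) + (4 + 2*G/3) = (G² + G²*(56 + G)) + (4 + 2*G/3) = 4 + G² + 2*G/3 + G²*(56 + G))
A(648) - 27*F(J(-5, -1))*22 = (4 + 648³ + 57*648² + (⅔)*648) - 27*0*22 = (4 + 272097792 + 57*419904 + 432) - 0*22 = (4 + 272097792 + 23934528 + 432) - 1*0 = 296032756 + 0 = 296032756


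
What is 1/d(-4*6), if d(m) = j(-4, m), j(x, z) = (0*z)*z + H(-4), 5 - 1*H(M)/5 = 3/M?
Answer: 4/115 ≈ 0.034783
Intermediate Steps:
H(M) = 25 - 15/M
j(x, z) = 115/4 (j(x, z) = (0*z)*z + (25 - 15/(-4)) = 0*z + (25 - 15*(-¼)) = 0 + (25 + 15/4) = 0 + 115/4 = 115/4)
d(m) = 115/4
1/d(-4*6) = 1/(115/4) = 4/115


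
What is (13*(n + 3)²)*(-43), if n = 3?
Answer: -20124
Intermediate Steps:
(13*(n + 3)²)*(-43) = (13*(3 + 3)²)*(-43) = (13*6²)*(-43) = (13*36)*(-43) = 468*(-43) = -20124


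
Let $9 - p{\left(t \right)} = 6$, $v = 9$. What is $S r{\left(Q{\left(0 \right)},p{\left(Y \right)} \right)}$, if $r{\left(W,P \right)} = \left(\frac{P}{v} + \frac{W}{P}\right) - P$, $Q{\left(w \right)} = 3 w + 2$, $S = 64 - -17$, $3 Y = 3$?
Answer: $-162$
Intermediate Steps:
$Y = 1$ ($Y = \frac{1}{3} \cdot 3 = 1$)
$p{\left(t \right)} = 3$ ($p{\left(t \right)} = 9 - 6 = 3$)
$S = 81$ ($S = 64 + 17 = 81$)
$Q{\left(w \right)} = 2 + 3 w$
$r{\left(W,P \right)} = - \frac{8 P}{9} + \frac{W}{P}$ ($r{\left(W,P \right)} = \left(\frac{P}{9} + \frac{W}{P}\right) - P = - \frac{8 P}{9} + \frac{W}{P}$)
$S r{\left(Q{\left(0 \right)},p{\left(Y \right)} \right)} = 81 \left(\left(- \frac{8}{9}\right) 3 + \frac{2 + 3 \cdot 0}{3}\right) = 81 \left(- \frac{8}{3} + \left(2 + 0\right) \frac{1}{3}\right) = 81 \left(- \frac{8}{3} + 2 \cdot \frac{1}{3}\right) = 81 \left(- \frac{8}{3} + \frac{2}{3}\right) = 81 \left(-2\right) = -162$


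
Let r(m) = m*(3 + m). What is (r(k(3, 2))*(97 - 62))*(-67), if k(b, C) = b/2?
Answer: -63315/4 ≈ -15829.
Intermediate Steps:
k(b, C) = b/2 (k(b, C) = b*(½) = b/2)
(r(k(3, 2))*(97 - 62))*(-67) = ((((½)*3)*(3 + (½)*3))*(97 - 62))*(-67) = ((3*(3 + 3/2)/2)*35)*(-67) = (((3/2)*(9/2))*35)*(-67) = ((27/4)*35)*(-67) = (945/4)*(-67) = -63315/4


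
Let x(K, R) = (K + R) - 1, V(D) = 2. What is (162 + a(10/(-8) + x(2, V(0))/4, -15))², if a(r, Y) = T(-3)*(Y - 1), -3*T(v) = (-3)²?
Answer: 44100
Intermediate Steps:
x(K, R) = -1 + K + R
T(v) = -3 (T(v) = -⅓*(-3)² = -⅓*9 = -3)
a(r, Y) = 3 - 3*Y (a(r, Y) = -3*(Y - 1) = -3*(-1 + Y) = 3 - 3*Y)
(162 + a(10/(-8) + x(2, V(0))/4, -15))² = (162 + (3 - 3*(-15)))² = (162 + (3 + 45))² = (162 + 48)² = 210² = 44100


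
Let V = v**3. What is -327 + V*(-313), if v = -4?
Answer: 19705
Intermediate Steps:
V = -64 (V = (-4)**3 = -64)
-327 + V*(-313) = -327 - 64*(-313) = -327 + 20032 = 19705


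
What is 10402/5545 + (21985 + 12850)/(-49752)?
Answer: 324360229/275874840 ≈ 1.1758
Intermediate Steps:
10402/5545 + (21985 + 12850)/(-49752) = 10402*(1/5545) + 34835*(-1/49752) = 10402/5545 - 34835/49752 = 324360229/275874840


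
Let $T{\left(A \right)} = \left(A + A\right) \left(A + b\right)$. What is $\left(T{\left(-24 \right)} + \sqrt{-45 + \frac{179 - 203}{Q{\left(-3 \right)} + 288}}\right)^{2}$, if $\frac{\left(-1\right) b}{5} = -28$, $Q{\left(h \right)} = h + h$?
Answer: $\frac{\left(261696 - i \sqrt{99593}\right)^{2}}{2209} \approx 3.1003 \cdot 10^{7} - 74773.0 i$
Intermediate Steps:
$Q{\left(h \right)} = 2 h$
$b = 140$ ($b = \left(-5\right) \left(-28\right) = 140$)
$T{\left(A \right)} = 2 A \left(140 + A\right)$ ($T{\left(A \right)} = \left(A + A\right) \left(A + 140\right) = 2 A \left(140 + A\right)$)
$\left(T{\left(-24 \right)} + \sqrt{-45 + \frac{179 - 203}{Q{\left(-3 \right)} + 288}}\right)^{2} = \left(2 \left(-24\right) \left(140 - 24\right) + \sqrt{-45 + \frac{179 - 203}{2 \left(-3\right) + 288}}\right)^{2} = \left(2 \left(-24\right) 116 + \sqrt{-45 - \frac{24}{-6 + 288}}\right)^{2} = \left(-5568 + \sqrt{-45 - \frac{24}{282}}\right)^{2} = \left(-5568 + \sqrt{-45 - \frac{4}{47}}\right)^{2} = \left(-5568 + \sqrt{- \frac{2119}{47}}\right)^{2} = \left(-5568 + \frac{i \sqrt{99593}}{47}\right)^{2}$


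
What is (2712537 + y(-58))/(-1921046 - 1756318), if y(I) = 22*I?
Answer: -2711261/3677364 ≈ -0.73728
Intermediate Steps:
(2712537 + y(-58))/(-1921046 - 1756318) = (2712537 + 22*(-58))/(-1921046 - 1756318) = (2712537 - 1276)/(-3677364) = 2711261*(-1/3677364) = -2711261/3677364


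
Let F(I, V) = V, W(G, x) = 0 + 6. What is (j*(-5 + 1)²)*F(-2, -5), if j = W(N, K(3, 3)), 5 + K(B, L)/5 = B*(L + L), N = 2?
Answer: -480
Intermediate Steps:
K(B, L) = -25 + 10*B*L (K(B, L) = -25 + 5*(B*(L + L)) = -25 + 5*(B*(2*L)) = -25 + 5*(2*B*L) = -25 + 10*B*L)
W(G, x) = 6
j = 6
(j*(-5 + 1)²)*F(-2, -5) = (6*(-5 + 1)²)*(-5) = (6*(-4)²)*(-5) = (6*16)*(-5) = 96*(-5) = -480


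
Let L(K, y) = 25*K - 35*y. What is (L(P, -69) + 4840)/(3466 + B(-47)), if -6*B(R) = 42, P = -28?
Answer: 2185/1153 ≈ 1.8951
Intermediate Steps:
L(K, y) = -35*y + 25*K
B(R) = -7 (B(R) = -1/6*42 = -7)
(L(P, -69) + 4840)/(3466 + B(-47)) = ((-35*(-69) + 25*(-28)) + 4840)/(3466 - 7) = ((2415 - 700) + 4840)/3459 = (1715 + 4840)*(1/3459) = 6555*(1/3459) = 2185/1153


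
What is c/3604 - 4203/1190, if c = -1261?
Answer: -489653/126140 ≈ -3.8818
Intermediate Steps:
c/3604 - 4203/1190 = -1261/3604 - 4203/1190 = -489653/126140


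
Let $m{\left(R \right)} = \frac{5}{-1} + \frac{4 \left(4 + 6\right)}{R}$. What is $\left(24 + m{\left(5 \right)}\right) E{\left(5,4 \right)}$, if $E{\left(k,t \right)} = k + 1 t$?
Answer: $243$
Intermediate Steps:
$E{\left(k,t \right)} = k + t$
$m{\left(R \right)} = -5 + \frac{40}{R}$ ($m{\left(R \right)} = 5 \left(-1\right) + \frac{4 \cdot 10}{R} = -5 + \frac{40}{R}$)
$\left(24 + m{\left(5 \right)}\right) E{\left(5,4 \right)} = \left(24 - \left(5 - \frac{40}{5}\right)\right) \left(5 + 4\right) = \left(24 + \left(-5 + 40 \cdot \frac{1}{5}\right)\right) 9 = \left(24 + \left(-5 + 8\right)\right) 9 = \left(24 + 3\right) 9 = 27 \cdot 9 = 243$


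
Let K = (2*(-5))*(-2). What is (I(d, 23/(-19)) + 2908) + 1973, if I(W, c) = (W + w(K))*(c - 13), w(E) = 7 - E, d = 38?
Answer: 85989/19 ≈ 4525.7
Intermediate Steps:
K = 20 (K = -10*(-2) = 20)
I(W, c) = (-13 + W)*(-13 + c) (I(W, c) = (W + (7 - 1*20))*(c - 13) = (W + (7 - 20))*(-13 + c) = (W - 13)*(-13 + c) = (-13 + W)*(-13 + c))
(I(d, 23/(-19)) + 2908) + 1973 = ((169 - 13*38 - 299/(-19) + 38*(23/(-19))) + 2908) + 1973 = ((169 - 494 - 299*(-1)/19 + 38*(23*(-1/19))) + 2908) + 1973 = ((169 - 494 - 13*(-23/19) + 38*(-23/19)) + 2908) + 1973 = ((169 - 494 + 299/19 - 46) + 2908) + 1973 = (-6750/19 + 2908) + 1973 = 48502/19 + 1973 = 85989/19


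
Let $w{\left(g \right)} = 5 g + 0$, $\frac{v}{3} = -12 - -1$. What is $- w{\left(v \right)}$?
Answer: $165$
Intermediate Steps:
$v = -33$ ($v = 3 \left(-12 - -1\right) = 3 \left(-12 + 1\right) = 3 \left(-11\right) = -33$)
$w{\left(g \right)} = 5 g$
$- w{\left(v \right)} = - 5 \left(-33\right) = \left(-1\right) \left(-165\right) = 165$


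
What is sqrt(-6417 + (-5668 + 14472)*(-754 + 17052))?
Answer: 5*sqrt(5739247) ≈ 11978.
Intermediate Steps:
sqrt(-6417 + (-5668 + 14472)*(-754 + 17052)) = sqrt(-6417 + 8804*16298) = sqrt(-6417 + 143487592) = sqrt(143481175) = 5*sqrt(5739247)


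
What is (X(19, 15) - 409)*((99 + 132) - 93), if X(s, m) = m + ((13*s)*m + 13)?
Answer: 458712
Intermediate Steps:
X(s, m) = 13 + m + 13*m*s (X(s, m) = m + (13*m*s + 13) = m + (13 + 13*m*s) = 13 + m + 13*m*s)
(X(19, 15) - 409)*((99 + 132) - 93) = ((13 + 15 + 13*15*19) - 409)*((99 + 132) - 93) = ((13 + 15 + 3705) - 409)*(231 - 93) = (3733 - 409)*138 = 3324*138 = 458712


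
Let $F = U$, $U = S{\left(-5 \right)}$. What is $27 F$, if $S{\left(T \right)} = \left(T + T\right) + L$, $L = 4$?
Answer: $-162$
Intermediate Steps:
$S{\left(T \right)} = 4 + 2 T$ ($S{\left(T \right)} = \left(T + T\right) + 4 = 2 T + 4 = 4 + 2 T$)
$U = -6$ ($U = 4 + 2 \left(-5\right) = 4 - 10 = -6$)
$F = -6$
$27 F = 27 \left(-6\right) = -162$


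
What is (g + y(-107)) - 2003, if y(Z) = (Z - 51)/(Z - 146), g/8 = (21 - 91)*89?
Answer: -13116121/253 ≈ -51842.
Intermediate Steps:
g = -49840 (g = 8*((21 - 91)*89) = 8*(-70*89) = 8*(-6230) = -49840)
y(Z) = (-51 + Z)/(-146 + Z)
(g + y(-107)) - 2003 = (-49840 + (-51 - 107)/(-146 - 107)) - 2003 = (-49840 - 158/(-253)) - 2003 = (-49840 - 1/253*(-158)) - 2003 = (-49840 + 158/253) - 2003 = -12609362/253 - 2003 = -13116121/253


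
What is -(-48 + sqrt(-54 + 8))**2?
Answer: -2258 + 96*I*sqrt(46) ≈ -2258.0 + 651.1*I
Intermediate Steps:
-(-48 + sqrt(-54 + 8))**2 = -(-48 + sqrt(-46))**2 = -(-48 + I*sqrt(46))**2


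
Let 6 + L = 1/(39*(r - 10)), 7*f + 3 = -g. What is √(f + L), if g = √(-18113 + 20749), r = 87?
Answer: √(-57969912 - 2576574*√659)/3003 ≈ 3.7098*I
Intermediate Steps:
g = 2*√659 (g = √2636 = 2*√659 ≈ 51.342)
f = -3/7 - 2*√659/7 (f = -3/7 + (-2*√659)/7 = -3/7 - 2*√659/7 ≈ -7.7631)
L = -18017/3003 (L = -6 + 1/(39*(87 - 10)) = -6 + 1/(39*77) = -6 + 1/3003 = -18017/3003 ≈ -5.9997)
√(f + L) = √((-3/7 - 2*√659/7) - 18017/3003) = √(-19304/3003 - 2*√659/7)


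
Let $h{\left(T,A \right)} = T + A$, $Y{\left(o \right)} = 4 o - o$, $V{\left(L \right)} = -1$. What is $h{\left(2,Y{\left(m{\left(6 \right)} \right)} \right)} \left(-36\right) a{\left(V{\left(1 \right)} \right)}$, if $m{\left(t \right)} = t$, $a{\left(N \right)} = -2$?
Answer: $1440$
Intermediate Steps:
$Y{\left(o \right)} = 3 o$
$h{\left(T,A \right)} = A + T$
$h{\left(2,Y{\left(m{\left(6 \right)} \right)} \right)} \left(-36\right) a{\left(V{\left(1 \right)} \right)} = \left(3 \cdot 6 + 2\right) \left(-36\right) \left(-2\right) = \left(18 + 2\right) \left(-36\right) \left(-2\right) = 20 \left(-36\right) \left(-2\right) = \left(-720\right) \left(-2\right) = 1440$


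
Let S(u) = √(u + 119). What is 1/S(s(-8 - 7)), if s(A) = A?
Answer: √26/52 ≈ 0.098058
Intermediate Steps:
S(u) = √(119 + u)
1/S(s(-8 - 7)) = 1/(√(119 + (-8 - 7))) = 1/(√(119 - 15)) = 1/(√104) = 1/(2*√26) = √26/52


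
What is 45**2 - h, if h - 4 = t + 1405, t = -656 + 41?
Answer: 1231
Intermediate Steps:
t = -615
h = 794 (h = 4 + (-615 + 1405) = 4 + 790 = 794)
45**2 - h = 45**2 - 1*794 = 2025 - 794 = 1231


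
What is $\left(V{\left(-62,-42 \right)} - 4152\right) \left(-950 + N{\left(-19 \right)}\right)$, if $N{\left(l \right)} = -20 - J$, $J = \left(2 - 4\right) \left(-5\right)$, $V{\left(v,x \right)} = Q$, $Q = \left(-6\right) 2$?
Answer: $4080720$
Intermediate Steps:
$Q = -12$
$V{\left(v,x \right)} = -12$
$J = 10$ ($J = \left(-2\right) \left(-5\right) = 10$)
$N{\left(l \right)} = -30$ ($N{\left(l \right)} = -20 - 10 = -30$)
$\left(V{\left(-62,-42 \right)} - 4152\right) \left(-950 + N{\left(-19 \right)}\right) = \left(-12 - 4152\right) \left(-950 - 30\right) = \left(-4164\right) \left(-980\right) = 4080720$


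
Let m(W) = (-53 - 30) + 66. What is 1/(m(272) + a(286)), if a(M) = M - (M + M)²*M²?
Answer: -1/26762342195 ≈ -3.7366e-11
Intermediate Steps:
m(W) = -17 (m(W) = -83 + 66 = -17)
a(M) = M - 4*M⁴ (a(M) = M - (2*M)²*M² = M - 4*M²*M² = M - 4*M⁴)
1/(m(272) + a(286)) = 1/(-17 + (286 - 4*286⁴)) = 1/(-17 + (286 - 4*6690585616)) = 1/(-17 + (286 - 26762342464)) = 1/(-17 - 26762342178) = 1/(-26762342195) = -1/26762342195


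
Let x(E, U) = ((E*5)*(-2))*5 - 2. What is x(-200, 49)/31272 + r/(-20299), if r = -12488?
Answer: 296737069/317395164 ≈ 0.93491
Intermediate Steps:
x(E, U) = -2 - 50*E (x(E, U) = ((5*E)*(-2))*5 - 2 = -10*E*5 - 2 = -50*E - 2 = -2 - 50*E)
x(-200, 49)/31272 + r/(-20299) = (-2 - 50*(-200))/31272 - 12488/(-20299) = (-2 + 10000)*(1/31272) - 12488*(-1/20299) = 9998*(1/31272) + 12488/20299 = 4999/15636 + 12488/20299 = 296737069/317395164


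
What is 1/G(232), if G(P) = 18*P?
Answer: 1/4176 ≈ 0.00023946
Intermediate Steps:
1/G(232) = 1/(18*232) = 1/4176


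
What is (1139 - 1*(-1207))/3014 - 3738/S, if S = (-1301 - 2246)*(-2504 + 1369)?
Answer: 4716683019/6066948415 ≈ 0.77744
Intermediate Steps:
S = 4025845 (S = -3547*(-1135) = 4025845)
(1139 - 1*(-1207))/3014 - 3738/S = (1139 - 1*(-1207))/3014 - 3738/4025845 = (1139 + 1207)*(1/3014) - 3738*1/4025845 = 2346*(1/3014) - 3738/4025845 = 1173/1507 - 3738/4025845 = 4716683019/6066948415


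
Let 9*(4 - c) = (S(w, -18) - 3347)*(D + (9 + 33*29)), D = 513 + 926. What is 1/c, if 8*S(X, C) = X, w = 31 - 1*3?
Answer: 2/1786923 ≈ 1.1192e-6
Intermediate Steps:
w = 28 (w = 31 - 3 = 28)
S(X, C) = X/8
D = 1439
c = 1786923/2 (c = 4 - ((⅛)*28 - 3347)*(1439 + (9 + 33*29))/9 = 4 - (7/2 - 3347)*(1439 + (9 + 957))/9 = 4 - (-743)*(1439 + 966)/2 = 4 - (-743)*2405/2 = 4 - ⅑*(-16082235/2) = 4 + 1786915/2 = 1786923/2 ≈ 8.9346e+5)
1/c = 1/(1786923/2) = 2/1786923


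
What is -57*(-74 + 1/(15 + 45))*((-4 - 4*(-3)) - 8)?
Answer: 0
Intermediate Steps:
-57*(-74 + 1/(15 + 45))*((-4 - 4*(-3)) - 8) = -57*(-74 + 1/60)*((-4 + 12) - 8) = -57*(-74 + 1/60)*(8 - 8) = -(-84341)*0/20 = -57*0 = 0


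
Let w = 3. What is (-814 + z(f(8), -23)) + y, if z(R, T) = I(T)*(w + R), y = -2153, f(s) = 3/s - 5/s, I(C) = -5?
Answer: -11923/4 ≈ -2980.8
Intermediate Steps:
f(s) = -2/s
z(R, T) = -15 - 5*R (z(R, T) = -5*(3 + R) = -15 - 5*R)
(-814 + z(f(8), -23)) + y = (-814 + (-15 - (-10)/8)) - 2153 = (-814 + (-15 - 5*(-1/4))) - 2153 = (-814 + (-15 + 5/4)) - 2153 = (-814 - 55/4) - 2153 = -3311/4 - 2153 = -11923/4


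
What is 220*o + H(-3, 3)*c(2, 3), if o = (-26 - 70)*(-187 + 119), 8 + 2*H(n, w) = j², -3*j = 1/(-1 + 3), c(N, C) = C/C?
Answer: 103403233/72 ≈ 1.4362e+6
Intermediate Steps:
c(N, C) = 1
j = -⅙ (j = -1/(3*(-1 + 3)) = -⅓/2 = -⅓*½ = -⅙ ≈ -0.16667)
H(n, w) = -287/72 (H(n, w) = -4 + (-⅙)²/2 = -4 + (½)*(1/36) = -4 + 1/72 = -287/72)
o = 6528 (o = -96*(-68) = 6528)
220*o + H(-3, 3)*c(2, 3) = 220*6528 - 287/72*1 = 1436160 - 287/72 = 103403233/72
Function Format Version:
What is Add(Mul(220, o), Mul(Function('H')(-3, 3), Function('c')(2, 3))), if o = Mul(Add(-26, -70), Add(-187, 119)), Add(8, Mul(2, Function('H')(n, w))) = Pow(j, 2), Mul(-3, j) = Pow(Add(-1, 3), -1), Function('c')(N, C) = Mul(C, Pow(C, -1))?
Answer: Rational(103403233, 72) ≈ 1.4362e+6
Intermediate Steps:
Function('c')(N, C) = 1
j = Rational(-1, 6) (j = Mul(Rational(-1, 3), Pow(Add(-1, 3), -1)) = Mul(Rational(-1, 3), Pow(2, -1)) = Mul(Rational(-1, 3), Rational(1, 2)) = Rational(-1, 6) ≈ -0.16667)
Function('H')(n, w) = Rational(-287, 72) (Function('H')(n, w) = Add(-4, Mul(Rational(1, 2), Pow(Rational(-1, 6), 2))) = Add(-4, Mul(Rational(1, 2), Rational(1, 36))) = Add(-4, Rational(1, 72)) = Rational(-287, 72))
o = 6528 (o = Mul(-96, -68) = 6528)
Add(Mul(220, o), Mul(Function('H')(-3, 3), Function('c')(2, 3))) = Add(Mul(220, 6528), Mul(Rational(-287, 72), 1)) = Add(1436160, Rational(-287, 72)) = Rational(103403233, 72)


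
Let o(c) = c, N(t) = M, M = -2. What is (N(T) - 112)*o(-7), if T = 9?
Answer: 798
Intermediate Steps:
N(t) = -2
(N(T) - 112)*o(-7) = (-2 - 112)*(-7) = -114*(-7) = 798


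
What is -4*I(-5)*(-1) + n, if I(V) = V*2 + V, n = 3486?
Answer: 3426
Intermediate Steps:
I(V) = 3*V (I(V) = 2*V + V = 3*V)
-4*I(-5)*(-1) + n = -12*(-5)*(-1) + 3486 = -4*(-15)*(-1) + 3486 = 60*(-1) + 3486 = -60 + 3486 = 3426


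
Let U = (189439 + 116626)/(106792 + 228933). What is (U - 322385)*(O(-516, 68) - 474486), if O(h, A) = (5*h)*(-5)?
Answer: 9991711938184632/67145 ≈ 1.4881e+11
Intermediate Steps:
O(h, A) = -25*h
U = 61213/67145 (U = 306065/335725 = 306065*(1/335725) = 61213/67145 ≈ 0.91165)
(U - 322385)*(O(-516, 68) - 474486) = (61213/67145 - 322385)*(-25*(-516) - 474486) = -21646479612*(12900 - 474486)/67145 = -21646479612/67145*(-461586) = 9991711938184632/67145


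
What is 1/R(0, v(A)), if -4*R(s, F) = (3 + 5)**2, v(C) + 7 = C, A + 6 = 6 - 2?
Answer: -1/16 ≈ -0.062500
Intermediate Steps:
A = -2 (A = -6 + (6 - 2) = -6 + 4 = -2)
v(C) = -7 + C
R(s, F) = -16 (R(s, F) = -(3 + 5)**2/4 = -1/4*8**2 = -1/4*64 = -16)
1/R(0, v(A)) = 1/(-16) = -1/16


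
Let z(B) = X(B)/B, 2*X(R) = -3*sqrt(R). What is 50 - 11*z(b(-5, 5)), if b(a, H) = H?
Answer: 50 + 33*sqrt(5)/10 ≈ 57.379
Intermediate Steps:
X(R) = -3*sqrt(R)/2 (X(R) = (-3*sqrt(R))/2 = -3*sqrt(R)/2)
z(B) = -3/(2*sqrt(B)) (z(B) = (-3*sqrt(B)/2)/B = -3/(2*sqrt(B)))
50 - 11*z(b(-5, 5)) = 50 - (-33)/(2*sqrt(5)) = 50 - (-33)*sqrt(5)/5/2 = 50 - (-33)*sqrt(5)/10 = 50 + 33*sqrt(5)/10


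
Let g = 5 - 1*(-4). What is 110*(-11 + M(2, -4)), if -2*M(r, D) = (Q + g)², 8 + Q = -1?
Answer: -1210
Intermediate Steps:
Q = -9 (Q = -8 - 1 = -9)
g = 9 (g = 5 + 4 = 9)
M(r, D) = 0 (M(r, D) = -(-9 + 9)²/2 = -½*0² = -½*0 = 0)
110*(-11 + M(2, -4)) = 110*(-11 + 0) = 110*(-11) = -1210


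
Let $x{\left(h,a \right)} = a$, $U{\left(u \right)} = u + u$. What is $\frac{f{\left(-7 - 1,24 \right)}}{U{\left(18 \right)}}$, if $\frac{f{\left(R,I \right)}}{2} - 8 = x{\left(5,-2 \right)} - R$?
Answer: $\frac{7}{9} \approx 0.77778$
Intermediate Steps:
$U{\left(u \right)} = 2 u$
$f{\left(R,I \right)} = 12 - 2 R$ ($f{\left(R,I \right)} = 16 + 2 \left(-2 - R\right) = 16 - \left(4 + 2 R\right) = 12 - 2 R$)
$\frac{f{\left(-7 - 1,24 \right)}}{U{\left(18 \right)}} = \frac{12 - 2 \left(-7 - 1\right)}{2 \cdot 18} = \frac{12 - -16}{36} = \left(12 + 16\right) \frac{1}{36} = 28 \cdot \frac{1}{36} = \frac{7}{9}$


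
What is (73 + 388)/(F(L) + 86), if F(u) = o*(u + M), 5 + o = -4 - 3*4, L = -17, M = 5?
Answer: 461/338 ≈ 1.3639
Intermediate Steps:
o = -21 (o = -5 + (-4 - 3*4) = -5 + (-4 - 12) = -5 - 16 = -21)
F(u) = -105 - 21*u (F(u) = -21*(u + 5) = -21*(5 + u) = -105 - 21*u)
(73 + 388)/(F(L) + 86) = (73 + 388)/((-105 - 21*(-17)) + 86) = 461/((-105 + 357) + 86) = 461/(252 + 86) = 461/338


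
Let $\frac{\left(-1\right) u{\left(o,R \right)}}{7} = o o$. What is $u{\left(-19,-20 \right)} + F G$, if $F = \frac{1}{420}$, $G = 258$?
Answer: $- \frac{176847}{70} \approx -2526.4$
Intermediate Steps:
$u{\left(o,R \right)} = - 7 o^{2}$ ($u{\left(o,R \right)} = - 7 o o = - 7 o^{2}$)
$F = \frac{1}{420} \approx 0.002381$
$u{\left(-19,-20 \right)} + F G = - 7 \left(-19\right)^{2} + \frac{1}{420} \cdot 258 = \left(-7\right) 361 + \frac{43}{70} = -2527 + \frac{43}{70} = - \frac{176847}{70}$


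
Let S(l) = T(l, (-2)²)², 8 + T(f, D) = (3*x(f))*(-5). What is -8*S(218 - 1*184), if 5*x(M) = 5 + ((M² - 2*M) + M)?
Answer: -91882568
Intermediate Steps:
x(M) = 1 - M/5 + M²/5 (x(M) = (5 + ((M² - 2*M) + M))/5 = (5 + (M² - M))/5 = (5 + M² - M)/5 = 1 - M/5 + M²/5)
T(f, D) = -23 - 3*f² + 3*f (T(f, D) = -8 + (3*(1 - f/5 + f²/5))*(-5) = -8 + (3 - 3*f/5 + 3*f²/5)*(-5) = -8 + (-15 - 3*f² + 3*f) = -23 - 3*f² + 3*f)
S(l) = (-23 - 3*l² + 3*l)²
-8*S(218 - 1*184) = -8*(23 - 3*(218 - 1*184) + 3*(218 - 1*184)²)² = -8*(23 - 3*(218 - 184) + 3*(218 - 184)²)² = -8*(23 - 3*34 + 3*34²)² = -8*(23 - 102 + 3*1156)² = -8*(23 - 102 + 3468)² = -8*3389² = -8*11485321 = -91882568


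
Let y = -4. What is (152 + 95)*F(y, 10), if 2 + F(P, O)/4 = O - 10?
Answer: -1976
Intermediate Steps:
F(P, O) = -48 + 4*O (F(P, O) = -8 + 4*(O - 10) = -8 + 4*(-10 + O) = -8 + (-40 + 4*O) = -48 + 4*O)
(152 + 95)*F(y, 10) = (152 + 95)*(-48 + 4*10) = 247*(-48 + 40) = 247*(-8) = -1976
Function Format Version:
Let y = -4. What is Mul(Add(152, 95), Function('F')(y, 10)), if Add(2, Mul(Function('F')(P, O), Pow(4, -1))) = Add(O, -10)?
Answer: -1976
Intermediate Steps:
Function('F')(P, O) = Add(-48, Mul(4, O)) (Function('F')(P, O) = Add(-8, Mul(4, Add(O, -10))) = Add(-8, Mul(4, Add(-10, O))) = Add(-8, Add(-40, Mul(4, O))) = Add(-48, Mul(4, O)))
Mul(Add(152, 95), Function('F')(y, 10)) = Mul(Add(152, 95), Add(-48, Mul(4, 10))) = Mul(247, Add(-48, 40)) = Mul(247, -8) = -1976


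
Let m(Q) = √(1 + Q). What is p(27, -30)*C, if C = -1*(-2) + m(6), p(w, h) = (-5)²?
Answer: 50 + 25*√7 ≈ 116.14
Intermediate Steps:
p(w, h) = 25
C = 2 + √7 (C = -1*(-2) + √(1 + 6) = 2 + √7 ≈ 4.6458)
p(27, -30)*C = 25*(2 + √7) = 50 + 25*√7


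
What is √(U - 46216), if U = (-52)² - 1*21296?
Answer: 2*I*√16202 ≈ 254.57*I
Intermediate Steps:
U = -18592 (U = 2704 - 21296 = -18592)
√(U - 46216) = √(-18592 - 46216) = √(-64808) = 2*I*√16202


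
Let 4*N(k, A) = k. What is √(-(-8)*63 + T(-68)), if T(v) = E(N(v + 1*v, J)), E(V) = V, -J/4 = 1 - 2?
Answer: √470 ≈ 21.679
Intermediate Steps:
J = 4 (J = -4*(1 - 2) = -4*(-1) = 4)
N(k, A) = k/4
T(v) = v/2 (T(v) = (v + 1*v)/4 = (v + v)/4 = (2*v)/4 = v/2)
√(-(-8)*63 + T(-68)) = √(-(-8)*63 + (½)*(-68)) = √(-1*(-504) - 34) = √(504 - 34) = √470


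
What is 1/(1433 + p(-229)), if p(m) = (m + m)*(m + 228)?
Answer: 1/1891 ≈ 0.00052882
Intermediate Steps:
p(m) = 2*m*(228 + m) (p(m) = (2*m)*(228 + m) = 2*m*(228 + m))
1/(1433 + p(-229)) = 1/(1433 + 2*(-229)*(228 - 229)) = 1/(1433 + 2*(-229)*(-1)) = 1/(1433 + 458) = 1/1891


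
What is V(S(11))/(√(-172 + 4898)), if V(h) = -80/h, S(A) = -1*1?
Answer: 40*√4726/2363 ≈ 1.1637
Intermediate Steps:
S(A) = -1
V(S(11))/(√(-172 + 4898)) = (-80/(-1))/(√(-172 + 4898)) = (-80*(-1))/(√4726) = 80*(√4726/4726) = 40*√4726/2363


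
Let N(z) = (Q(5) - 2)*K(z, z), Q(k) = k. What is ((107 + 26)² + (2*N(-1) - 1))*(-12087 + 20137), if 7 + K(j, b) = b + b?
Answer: 141953700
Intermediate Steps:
K(j, b) = -7 + 2*b (K(j, b) = -7 + (b + b) = -7 + 2*b)
N(z) = -21 + 6*z (N(z) = (5 - 2)*(-7 + 2*z) = 3*(-7 + 2*z) = -21 + 6*z)
((107 + 26)² + (2*N(-1) - 1))*(-12087 + 20137) = ((107 + 26)² + (2*(-21 + 6*(-1)) - 1))*(-12087 + 20137) = (133² + (2*(-21 - 6) - 1))*8050 = (17689 + (2*(-27) - 1))*8050 = (17689 + (-54 - 1))*8050 = (17689 - 55)*8050 = 17634*8050 = 141953700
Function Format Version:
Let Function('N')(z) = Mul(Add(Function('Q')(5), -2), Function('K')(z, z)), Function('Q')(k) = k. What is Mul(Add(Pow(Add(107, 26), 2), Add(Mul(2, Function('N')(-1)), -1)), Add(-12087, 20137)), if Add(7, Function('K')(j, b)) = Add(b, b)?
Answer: 141953700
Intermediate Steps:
Function('K')(j, b) = Add(-7, Mul(2, b)) (Function('K')(j, b) = Add(-7, Add(b, b)) = Add(-7, Mul(2, b)))
Function('N')(z) = Add(-21, Mul(6, z)) (Function('N')(z) = Mul(Add(5, -2), Add(-7, Mul(2, z))) = Mul(3, Add(-7, Mul(2, z))) = Add(-21, Mul(6, z)))
Mul(Add(Pow(Add(107, 26), 2), Add(Mul(2, Function('N')(-1)), -1)), Add(-12087, 20137)) = Mul(Add(Pow(Add(107, 26), 2), Add(Mul(2, Add(-21, Mul(6, -1))), -1)), Add(-12087, 20137)) = Mul(Add(Pow(133, 2), Add(Mul(2, Add(-21, -6)), -1)), 8050) = Mul(Add(17689, Add(Mul(2, -27), -1)), 8050) = Mul(Add(17689, Add(-54, -1)), 8050) = Mul(Add(17689, -55), 8050) = Mul(17634, 8050) = 141953700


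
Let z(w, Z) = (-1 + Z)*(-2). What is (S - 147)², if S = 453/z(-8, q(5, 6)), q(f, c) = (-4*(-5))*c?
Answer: 1255922721/56644 ≈ 22172.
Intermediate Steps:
q(f, c) = 20*c
z(w, Z) = 2 - 2*Z
S = -453/238 (S = 453/(2 - 40*6) = 453/(2 - 2*120) = 453/(2 - 240) = 453/(-238) = 453*(-1/238) = -453/238 ≈ -1.9034)
(S - 147)² = (-453/238 - 147)² = (-35439/238)² = 1255922721/56644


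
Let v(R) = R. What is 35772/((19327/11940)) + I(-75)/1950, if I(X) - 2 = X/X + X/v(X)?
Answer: 37858161514/1713075 ≈ 22100.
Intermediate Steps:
I(X) = 4 (I(X) = 2 + (X/X + X/X) = 2 + (1 + 1) = 2 + 2 = 4)
35772/((19327/11940)) + I(-75)/1950 = 35772/((19327/11940)) + 4/1950 = 35772/((19327*(1/11940))) + 4*(1/1950) = 35772/(19327/11940) + 2/975 = 35772*(11940/19327) + 2/975 = 38828880/1757 + 2/975 = 37858161514/1713075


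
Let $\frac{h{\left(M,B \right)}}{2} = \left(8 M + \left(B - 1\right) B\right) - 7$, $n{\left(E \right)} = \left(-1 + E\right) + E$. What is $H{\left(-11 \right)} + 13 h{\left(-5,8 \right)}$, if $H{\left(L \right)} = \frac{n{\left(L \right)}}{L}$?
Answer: $\frac{2597}{11} \approx 236.09$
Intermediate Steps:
$n{\left(E \right)} = -1 + 2 E$
$H{\left(L \right)} = \frac{-1 + 2 L}{L}$
$h{\left(M,B \right)} = -14 + 16 M + 2 B \left(-1 + B\right)$ ($h{\left(M,B \right)} = 2 \left(\left(8 M + \left(B - 1\right) B\right) - 7\right) = 2 \left(\left(8 M + \left(-1 + B\right) B\right) - 7\right) = 2 \left(\left(8 M + B \left(-1 + B\right)\right) - 7\right) = 2 \left(-7 + 8 M + B \left(-1 + B\right)\right) = -14 + 16 M + 2 B \left(-1 + B\right)$)
$H{\left(-11 \right)} + 13 h{\left(-5,8 \right)} = \left(2 - \frac{1}{-11}\right) + 13 \left(-14 - 16 + 2 \cdot 8^{2} + 16 \left(-5\right)\right) = \left(2 - - \frac{1}{11}\right) + 13 \left(-14 - 16 + 2 \cdot 64 - 80\right) = \left(2 + \frac{1}{11}\right) + 13 \left(-14 - 16 + 128 - 80\right) = \frac{23}{11} + 13 \cdot 18 = \frac{23}{11} + 234 = \frac{2597}{11}$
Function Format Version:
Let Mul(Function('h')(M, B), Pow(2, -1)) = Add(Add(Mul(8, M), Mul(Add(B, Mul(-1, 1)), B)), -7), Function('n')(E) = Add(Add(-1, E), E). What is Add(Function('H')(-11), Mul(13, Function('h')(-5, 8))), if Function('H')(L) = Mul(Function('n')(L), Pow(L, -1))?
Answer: Rational(2597, 11) ≈ 236.09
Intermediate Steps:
Function('n')(E) = Add(-1, Mul(2, E))
Function('H')(L) = Mul(Pow(L, -1), Add(-1, Mul(2, L))) (Function('H')(L) = Mul(Add(-1, Mul(2, L)), Pow(L, -1)) = Mul(Pow(L, -1), Add(-1, Mul(2, L))))
Function('h')(M, B) = Add(-14, Mul(16, M), Mul(2, B, Add(-1, B))) (Function('h')(M, B) = Mul(2, Add(Add(Mul(8, M), Mul(Add(B, Mul(-1, 1)), B)), -7)) = Mul(2, Add(Add(Mul(8, M), Mul(Add(B, -1), B)), -7)) = Mul(2, Add(Add(Mul(8, M), Mul(Add(-1, B), B)), -7)) = Mul(2, Add(Add(Mul(8, M), Mul(B, Add(-1, B))), -7)) = Mul(2, Add(-7, Mul(8, M), Mul(B, Add(-1, B)))) = Add(-14, Mul(16, M), Mul(2, B, Add(-1, B))))
Add(Function('H')(-11), Mul(13, Function('h')(-5, 8))) = Add(Add(2, Mul(-1, Pow(-11, -1))), Mul(13, Add(-14, Mul(-2, 8), Mul(2, Pow(8, 2)), Mul(16, -5)))) = Add(Add(2, Mul(-1, Rational(-1, 11))), Mul(13, Add(-14, -16, Mul(2, 64), -80))) = Add(Add(2, Rational(1, 11)), Mul(13, Add(-14, -16, 128, -80))) = Add(Rational(23, 11), Mul(13, 18)) = Add(Rational(23, 11), 234) = Rational(2597, 11)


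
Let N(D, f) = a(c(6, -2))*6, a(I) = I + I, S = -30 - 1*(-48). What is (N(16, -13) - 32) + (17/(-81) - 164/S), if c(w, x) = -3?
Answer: -6263/81 ≈ -77.321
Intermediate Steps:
S = 18 (S = -30 + 48 = 18)
a(I) = 2*I
N(D, f) = -36 (N(D, f) = (2*(-3))*6 = -6*6 = -36)
(N(16, -13) - 32) + (17/(-81) - 164/S) = (-36 - 32) + (17/(-81) - 164/18) = -68 + (17*(-1/81) - 164*1/18) = -68 + (-17/81 - 82/9) = -68 - 755/81 = -6263/81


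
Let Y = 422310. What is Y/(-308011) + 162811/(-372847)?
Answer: -207604595491/114840977317 ≈ -1.8078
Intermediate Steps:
Y/(-308011) + 162811/(-372847) = 422310/(-308011) + 162811/(-372847) = 422310*(-1/308011) + 162811*(-1/372847) = -422310/308011 - 162811/372847 = -207604595491/114840977317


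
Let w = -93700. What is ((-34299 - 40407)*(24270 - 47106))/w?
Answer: -426496554/23425 ≈ -18207.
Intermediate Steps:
((-34299 - 40407)*(24270 - 47106))/w = ((-34299 - 40407)*(24270 - 47106))/(-93700) = -74706*(-22836)*(-1/93700) = 1705986216*(-1/93700) = -426496554/23425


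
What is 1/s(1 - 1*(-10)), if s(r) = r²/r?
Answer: 1/11 ≈ 0.090909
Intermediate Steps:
s(r) = r
1/s(1 - 1*(-10)) = 1/(1 - 1*(-10)) = 1/(1 + 10) = 1/11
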